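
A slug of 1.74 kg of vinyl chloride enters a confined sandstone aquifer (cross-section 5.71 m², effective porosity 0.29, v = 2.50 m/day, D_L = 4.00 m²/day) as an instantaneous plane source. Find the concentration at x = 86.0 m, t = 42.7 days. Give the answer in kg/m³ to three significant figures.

For an instantaneous plane source, C(x,t) = M/(n_e·A·√(4πDt)) · exp(−(x−vt)²/(4Dt)), with n_e·A the pore (flow) area.
Plume center vt = 2.50 × 42.7 = 106.75 m, so the well at 86.0 m is 20.75 m upgradient of the peak.
√(4πDt) = 46.33 m, giving peak height M/(n_e·A·√(4πDt)) = 1.74/(0.29 × 5.71 × 46.33) = 0.02268 kg/m³.
(x−vt)²/(4Dt) = (-20.75)²/(4 × 4.00 × 42.7) = 0.6302; exp(−0.6302) = 0.5325.
C = 0.02268 × 0.5325 = 0.0121 kg/m³.

0.0121 kg/m³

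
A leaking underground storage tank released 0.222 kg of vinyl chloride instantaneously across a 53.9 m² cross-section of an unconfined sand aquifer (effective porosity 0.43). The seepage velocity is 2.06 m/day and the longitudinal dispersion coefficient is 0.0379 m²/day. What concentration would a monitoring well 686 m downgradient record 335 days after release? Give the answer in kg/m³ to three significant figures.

0.000545 kg/m³

For an instantaneous plane source, C(x,t) = M/(n_e·A·√(4πDt)) · exp(−(x−vt)²/(4Dt)), with n_e·A the pore (flow) area.
Plume center vt = 2.06 × 335 = 690.1 m, so the well at 686 m is 4.1 m upgradient of the peak.
√(4πDt) = 12.63 m, giving peak height M/(n_e·A·√(4πDt)) = 0.222/(0.43 × 53.9 × 12.63) = 0.0007584 kg/m³.
(x−vt)²/(4Dt) = (-4.1)²/(4 × 0.0379 × 335) = 0.3310; exp(−0.3310) = 0.7182.
C = 0.0007584 × 0.7182 = 0.000545 kg/m³.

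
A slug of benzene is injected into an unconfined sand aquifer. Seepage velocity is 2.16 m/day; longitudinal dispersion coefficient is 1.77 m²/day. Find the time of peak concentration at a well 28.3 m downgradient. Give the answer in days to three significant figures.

For the 1D instantaneous-source solution, setting ∂C/∂t = 0 at fixed x gives v²t² + 2Dt − x² = 0, so t = (√(D² + v²x²) − D)/v².
√(D² + v²x²) = √(1.77² + 2.16² × 28.3²) = 61.15; v² = 4.6656.
t = (61.15 − 1.77)/4.6656 = 12.7 days (vs. the pure-advection estimate x/v = 13.1 d).

12.7 days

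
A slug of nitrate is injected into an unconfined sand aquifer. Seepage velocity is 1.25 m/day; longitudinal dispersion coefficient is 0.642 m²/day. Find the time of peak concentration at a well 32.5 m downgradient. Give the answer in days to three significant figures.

For the 1D instantaneous-source solution, setting ∂C/∂t = 0 at fixed x gives v²t² + 2Dt − x² = 0, so t = (√(D² + v²x²) − D)/v².
√(D² + v²x²) = √(0.642² + 1.25² × 32.5²) = 40.63; v² = 1.5625.
t = (40.63 − 0.642)/1.5625 = 25.6 days (vs. the pure-advection estimate x/v = 26.0 d).

25.6 days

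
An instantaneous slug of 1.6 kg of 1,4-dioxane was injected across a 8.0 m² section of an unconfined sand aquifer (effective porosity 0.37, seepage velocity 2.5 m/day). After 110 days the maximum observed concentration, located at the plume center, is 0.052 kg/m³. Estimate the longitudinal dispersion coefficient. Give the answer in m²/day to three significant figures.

At the plume center C_max = M/(n_e·A·√(4πDt)), so D = M²/(4πt·(n_e·A·C_max)²).
n_e·A·C_max = 0.37 × 8.0 × 0.052 = 0.1539 kg/m.
D = 1.6²/(4π × 110 × 0.1539²) = 0.0782 m²/day.

0.0782 m²/day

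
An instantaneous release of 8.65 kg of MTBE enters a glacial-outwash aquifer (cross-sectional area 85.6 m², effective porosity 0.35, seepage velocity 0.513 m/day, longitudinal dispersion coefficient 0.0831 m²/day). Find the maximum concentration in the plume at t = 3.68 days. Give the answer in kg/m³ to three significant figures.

The peak of an instantaneous 1D plume sits at x = vt; there the Gaussian factor is 1 and C_max = M/(n_e·A·√(4πDt)), where n_e·A is the pore area the mass is dissolved in.
√(4πDt) = √(4π × 0.0831 × 3.68) = 1.960 m, so C_max = 8.65/(0.35 × 85.6 × 1.960) = 0.147 kg/m³.

0.147 kg/m³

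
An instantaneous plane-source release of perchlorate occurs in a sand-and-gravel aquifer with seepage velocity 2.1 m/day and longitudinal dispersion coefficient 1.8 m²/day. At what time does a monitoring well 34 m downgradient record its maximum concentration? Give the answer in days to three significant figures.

For the 1D instantaneous-source solution, setting ∂C/∂t = 0 at fixed x gives v²t² + 2Dt − x² = 0, so t = (√(D² + v²x²) − D)/v².
√(D² + v²x²) = √(1.8² + 2.1² × 34²) = 71.42; v² = 4.41.
t = (71.42 − 1.8)/4.41 = 15.8 days (vs. the pure-advection estimate x/v = 16.2 d).

15.8 days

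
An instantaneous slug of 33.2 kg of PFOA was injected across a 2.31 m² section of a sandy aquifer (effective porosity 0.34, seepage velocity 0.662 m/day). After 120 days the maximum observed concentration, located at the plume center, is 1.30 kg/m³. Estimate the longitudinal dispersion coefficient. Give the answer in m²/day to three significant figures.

At the plume center C_max = M/(n_e·A·√(4πDt)), so D = M²/(4πt·(n_e·A·C_max)²).
n_e·A·C_max = 0.34 × 2.31 × 1.30 = 1.021 kg/m.
D = 33.2²/(4π × 120 × 1.021²) = 0.701 m²/day.

0.701 m²/day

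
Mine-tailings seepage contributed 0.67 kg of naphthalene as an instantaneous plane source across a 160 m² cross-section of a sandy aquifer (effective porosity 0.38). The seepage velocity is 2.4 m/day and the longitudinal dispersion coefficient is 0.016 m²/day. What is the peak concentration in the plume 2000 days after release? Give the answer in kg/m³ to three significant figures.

0.000550 kg/m³

The peak of an instantaneous 1D plume sits at x = vt; there the Gaussian factor is 1 and C_max = M/(n_e·A·√(4πDt)), where n_e·A is the pore area the mass is dissolved in.
√(4πDt) = √(4π × 0.016 × 2000) = 20.05 m, so C_max = 0.67/(0.38 × 160 × 20.05) = 0.000550 kg/m³.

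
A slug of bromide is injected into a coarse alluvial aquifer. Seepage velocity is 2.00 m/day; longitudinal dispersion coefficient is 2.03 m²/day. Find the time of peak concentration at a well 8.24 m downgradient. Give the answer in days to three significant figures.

For the 1D instantaneous-source solution, setting ∂C/∂t = 0 at fixed x gives v²t² + 2Dt − x² = 0, so t = (√(D² + v²x²) − D)/v².
√(D² + v²x²) = √(2.03² + 2.00² × 8.24²) = 16.60; v² = 4.
t = (16.60 − 2.03)/4 = 3.64 days (vs. the pure-advection estimate x/v = 4.12 d).

3.64 days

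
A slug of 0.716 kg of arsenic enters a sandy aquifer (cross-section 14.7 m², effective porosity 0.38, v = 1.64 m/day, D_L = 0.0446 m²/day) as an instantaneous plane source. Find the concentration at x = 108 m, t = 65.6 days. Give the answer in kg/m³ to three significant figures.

For an instantaneous plane source, C(x,t) = M/(n_e·A·√(4πDt)) · exp(−(x−vt)²/(4Dt)), with n_e·A the pore (flow) area.
Plume center vt = 1.64 × 65.6 = 107.584 m, so the well at 108 m is 0.416 m downgradient of the peak.
√(4πDt) = 6.064 m, giving peak height M/(n_e·A·√(4πDt)) = 0.716/(0.38 × 14.7 × 6.064) = 0.02114 kg/m³.
(x−vt)²/(4Dt) = (0.416)²/(4 × 0.0446 × 65.6) = 0.01479; exp(−0.01479) = 0.9853.
C = 0.02114 × 0.9853 = 0.0208 kg/m³.

0.0208 kg/m³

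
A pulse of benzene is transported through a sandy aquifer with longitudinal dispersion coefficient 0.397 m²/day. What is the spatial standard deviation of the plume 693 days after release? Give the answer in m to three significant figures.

23.5 m

Dispersive spreading gives a Gaussian with σ² = 2Dt; advection only shifts the center.
σ = √(2 × 0.397 × 693) = 23.5 m.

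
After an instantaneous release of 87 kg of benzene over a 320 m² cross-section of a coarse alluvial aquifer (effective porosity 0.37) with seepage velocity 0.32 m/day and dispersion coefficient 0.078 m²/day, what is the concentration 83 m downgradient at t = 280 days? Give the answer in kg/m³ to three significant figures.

0.0269 kg/m³

For an instantaneous plane source, C(x,t) = M/(n_e·A·√(4πDt)) · exp(−(x−vt)²/(4Dt)), with n_e·A the pore (flow) area.
Plume center vt = 0.32 × 280 = 89.6 m, so the well at 83 m is 6.6 m upgradient of the peak.
√(4πDt) = 16.57 m, giving peak height M/(n_e·A·√(4πDt)) = 87/(0.37 × 320 × 16.57) = 0.04435 kg/m³.
(x−vt)²/(4Dt) = (-6.6)²/(4 × 0.078 × 280) = 0.4986; exp(−0.4986) = 0.6074.
C = 0.04435 × 0.6074 = 0.0269 kg/m³.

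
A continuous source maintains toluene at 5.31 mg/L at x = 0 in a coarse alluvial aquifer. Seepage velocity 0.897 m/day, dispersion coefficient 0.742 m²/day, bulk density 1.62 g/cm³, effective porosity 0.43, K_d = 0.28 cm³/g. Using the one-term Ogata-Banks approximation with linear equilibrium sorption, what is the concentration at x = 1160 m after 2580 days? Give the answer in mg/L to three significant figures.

1.15 mg/L

Retardation factor R = 1 + ρ_b·K_d/n = 1 + 1.62 × 0.28/0.43 = 2.055.
Sorption retards both mechanisms: v_R = v/R = 0.4365 m/day, D_R = D/R = 0.3611 m²/day.
v_R·t = 0.4365 × 2580 = 1126.17 m; 2√(D_R t) = 61.05 m; argument = (1160 − 1126.17)/61.05 = 0.5541.
C = C₀ × ½·erfc(0.5541) = 5.31 × 0.2166 = 1.15 mg/L.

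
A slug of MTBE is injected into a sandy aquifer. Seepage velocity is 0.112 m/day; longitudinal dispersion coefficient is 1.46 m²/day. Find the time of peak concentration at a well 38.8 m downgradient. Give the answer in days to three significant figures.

249 days

For the 1D instantaneous-source solution, setting ∂C/∂t = 0 at fixed x gives v²t² + 2Dt − x² = 0, so t = (√(D² + v²x²) − D)/v².
√(D² + v²x²) = √(1.46² + 0.112² × 38.8²) = 4.584; v² = 0.012544.
t = (4.584 − 1.46)/0.012544 = 249 days (vs. the pure-advection estimate x/v = 346 d).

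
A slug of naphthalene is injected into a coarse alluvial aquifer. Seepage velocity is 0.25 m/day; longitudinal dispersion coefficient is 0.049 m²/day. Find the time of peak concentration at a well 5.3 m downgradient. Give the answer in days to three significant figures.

For the 1D instantaneous-source solution, setting ∂C/∂t = 0 at fixed x gives v²t² + 2Dt − x² = 0, so t = (√(D² + v²x²) − D)/v².
√(D² + v²x²) = √(0.049² + 0.25² × 5.3²) = 1.326; v² = 0.0625.
t = (1.326 − 0.049)/0.0625 = 20.4 days (vs. the pure-advection estimate x/v = 21.2 d).

20.4 days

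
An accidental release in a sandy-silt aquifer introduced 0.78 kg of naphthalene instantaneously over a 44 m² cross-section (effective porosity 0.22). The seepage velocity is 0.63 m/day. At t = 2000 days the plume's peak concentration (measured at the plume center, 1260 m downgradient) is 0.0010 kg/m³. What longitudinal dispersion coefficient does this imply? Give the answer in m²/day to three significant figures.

At the plume center C_max = M/(n_e·A·√(4πDt)), so D = M²/(4πt·(n_e·A·C_max)²).
n_e·A·C_max = 0.22 × 44 × 0.0010 = 0.009680 kg/m.
D = 0.78²/(4π × 2000 × 0.009680²) = 0.258 m²/day.

0.258 m²/day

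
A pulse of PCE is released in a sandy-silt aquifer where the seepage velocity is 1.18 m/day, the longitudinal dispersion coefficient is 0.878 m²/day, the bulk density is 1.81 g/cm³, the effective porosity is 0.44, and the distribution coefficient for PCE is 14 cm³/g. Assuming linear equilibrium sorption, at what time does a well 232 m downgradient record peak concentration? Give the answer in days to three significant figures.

Retardation factor R = 1 + ρ_b·K_d/n = 1 + 1.81 × 14/0.44 = 58.59.
Sorption retards both mechanisms: v_R = v/R = 0.02014 m/day, D_R = D/R = 0.01499 m²/day.
Peak time from v_R²t² + 2D_R t − x² = 0: t = (√(D_R² + v_R²x²) − D_R)/v_R².
√(D_R² + v_R²x²) = √(0.01499² + 0.02014² × 232²) = 4.673; v_R² = 0.0004056.
t = (4.673 − 0.01499)/0.0004056 = 11500 days.

11500 days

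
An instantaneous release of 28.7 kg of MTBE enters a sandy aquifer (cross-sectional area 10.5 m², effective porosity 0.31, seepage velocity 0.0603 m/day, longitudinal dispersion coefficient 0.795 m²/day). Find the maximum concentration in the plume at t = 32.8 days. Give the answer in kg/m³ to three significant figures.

0.487 kg/m³

The peak of an instantaneous 1D plume sits at x = vt; there the Gaussian factor is 1 and C_max = M/(n_e·A·√(4πDt)), where n_e·A is the pore area the mass is dissolved in.
√(4πDt) = √(4π × 0.795 × 32.8) = 18.10 m, so C_max = 28.7/(0.31 × 10.5 × 18.10) = 0.487 kg/m³.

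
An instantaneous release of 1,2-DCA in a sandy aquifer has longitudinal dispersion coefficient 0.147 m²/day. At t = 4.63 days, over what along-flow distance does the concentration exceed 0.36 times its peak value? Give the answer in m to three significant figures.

3.34 m

The plume is Gaussian with σ = √(2Dt) = √(2 × 0.147 × 4.63) = 1.167 m.
C/C_peak = exp(−Δx²/(2σ²)) = 0.36 ⇒ Δx = σ·√(−2 ln 0.36) = 1.167 × 1.429 = 1.668 m.
Width = 2Δx = 3.34 m.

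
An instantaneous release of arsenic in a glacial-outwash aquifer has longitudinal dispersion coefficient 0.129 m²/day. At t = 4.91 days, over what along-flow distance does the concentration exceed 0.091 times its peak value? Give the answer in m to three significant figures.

4.93 m

The plume is Gaussian with σ = √(2Dt) = √(2 × 0.129 × 4.91) = 1.126 m.
C/C_peak = exp(−Δx²/(2σ²)) = 0.091 ⇒ Δx = σ·√(−2 ln 0.091) = 1.126 × 2.189 = 2.465 m.
Width = 2Δx = 4.93 m.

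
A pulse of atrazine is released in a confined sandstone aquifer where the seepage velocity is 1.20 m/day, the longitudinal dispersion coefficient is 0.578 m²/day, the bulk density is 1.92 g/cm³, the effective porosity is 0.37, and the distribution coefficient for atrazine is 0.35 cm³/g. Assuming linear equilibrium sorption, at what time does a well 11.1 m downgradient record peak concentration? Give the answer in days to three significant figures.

24.9 days

Retardation factor R = 1 + ρ_b·K_d/n = 1 + 1.92 × 0.35/0.37 = 2.816.
Sorption retards both mechanisms: v_R = v/R = 0.4261 m/day, D_R = D/R = 0.2053 m²/day.
Peak time from v_R²t² + 2D_R t − x² = 0: t = (√(D_R² + v_R²x²) − D_R)/v_R².
√(D_R² + v_R²x²) = √(0.2053² + 0.4261² × 11.1²) = 4.734; v_R² = 0.1816.
t = (4.734 − 0.2053)/0.1816 = 24.9 days.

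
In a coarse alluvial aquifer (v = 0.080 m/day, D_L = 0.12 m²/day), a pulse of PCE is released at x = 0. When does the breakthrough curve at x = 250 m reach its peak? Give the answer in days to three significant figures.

3110 days

For the 1D instantaneous-source solution, setting ∂C/∂t = 0 at fixed x gives v²t² + 2Dt − x² = 0, so t = (√(D² + v²x²) − D)/v².
√(D² + v²x²) = √(0.12² + 0.080² × 250²) = 20.00; v² = 0.0064.
t = (20.00 − 0.12)/0.0064 = 3110 days (vs. the pure-advection estimate x/v = 3120 d).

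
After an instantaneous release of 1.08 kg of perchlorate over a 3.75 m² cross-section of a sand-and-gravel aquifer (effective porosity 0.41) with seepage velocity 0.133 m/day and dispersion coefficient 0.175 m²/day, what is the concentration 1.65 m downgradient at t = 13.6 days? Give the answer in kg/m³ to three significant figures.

For an instantaneous plane source, C(x,t) = M/(n_e·A·√(4πDt)) · exp(−(x−vt)²/(4Dt)), with n_e·A the pore (flow) area.
Plume center vt = 0.133 × 13.6 = 1.8088 m, so the well at 1.65 m is 0.1588 m upgradient of the peak.
√(4πDt) = 5.469 m, giving peak height M/(n_e·A·√(4πDt)) = 1.08/(0.41 × 3.75 × 5.469) = 0.1284 kg/m³.
(x−vt)²/(4Dt) = (-0.1588)²/(4 × 0.175 × 13.6) = 0.002649; exp(−0.002649) = 0.9974.
C = 0.1284 × 0.9974 = 0.128 kg/m³.

0.128 kg/m³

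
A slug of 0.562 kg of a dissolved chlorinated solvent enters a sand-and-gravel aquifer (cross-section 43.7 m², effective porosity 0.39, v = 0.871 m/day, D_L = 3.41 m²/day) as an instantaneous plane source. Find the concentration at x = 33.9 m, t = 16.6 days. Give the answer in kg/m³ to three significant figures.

For an instantaneous plane source, C(x,t) = M/(n_e·A·√(4πDt)) · exp(−(x−vt)²/(4Dt)), with n_e·A the pore (flow) area.
Plume center vt = 0.871 × 16.6 = 14.4586 m, so the well at 33.9 m is 19.4414 m downgradient of the peak.
√(4πDt) = 26.67 m, giving peak height M/(n_e·A·√(4πDt)) = 0.562/(0.39 × 43.7 × 26.67) = 0.001236 kg/m³.
(x−vt)²/(4Dt) = (19.4414)²/(4 × 3.41 × 16.6) = 1.669; exp(−1.669) = 0.1884.
C = 0.001236 × 0.1884 = 0.000233 kg/m³.

0.000233 kg/m³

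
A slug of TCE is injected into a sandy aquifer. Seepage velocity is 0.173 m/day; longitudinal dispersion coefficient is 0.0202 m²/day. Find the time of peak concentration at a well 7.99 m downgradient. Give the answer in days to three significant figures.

For the 1D instantaneous-source solution, setting ∂C/∂t = 0 at fixed x gives v²t² + 2Dt − x² = 0, so t = (√(D² + v²x²) − D)/v².
√(D² + v²x²) = √(0.0202² + 0.173² × 7.99²) = 1.382; v² = 0.029929.
t = (1.382 − 0.0202)/0.029929 = 45.5 days (vs. the pure-advection estimate x/v = 46.2 d).

45.5 days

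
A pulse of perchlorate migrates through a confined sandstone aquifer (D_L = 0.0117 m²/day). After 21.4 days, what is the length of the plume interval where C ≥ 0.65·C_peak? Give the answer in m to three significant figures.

The plume is Gaussian with σ = √(2Dt) = √(2 × 0.0117 × 21.4) = 0.7076 m.
C/C_peak = exp(−Δx²/(2σ²)) = 0.65 ⇒ Δx = σ·√(−2 ln 0.65) = 0.7076 × 0.9282 = 0.6568 m.
Width = 2Δx = 1.31 m.

1.31 m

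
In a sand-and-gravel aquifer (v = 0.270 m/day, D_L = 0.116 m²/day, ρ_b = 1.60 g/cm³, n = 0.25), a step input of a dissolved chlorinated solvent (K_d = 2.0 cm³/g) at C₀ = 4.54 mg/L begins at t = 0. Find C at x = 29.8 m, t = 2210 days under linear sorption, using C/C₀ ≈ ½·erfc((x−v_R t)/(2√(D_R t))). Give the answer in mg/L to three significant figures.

4.48 mg/L

Retardation factor R = 1 + ρ_b·K_d/n = 1 + 1.60 × 2.0/0.25 = 13.80.
Sorption retards both mechanisms: v_R = v/R = 0.01957 m/day, D_R = D/R = 0.008406 m²/day.
v_R·t = 0.01957 × 2210 = 43.2497 m; 2√(D_R t) = 8.620 m; argument = (29.8 − 43.2497)/8.620 = -1.560.
C = C₀ × ½·erfc(-1.560) = 4.54 × 0.9863 = 4.48 mg/L.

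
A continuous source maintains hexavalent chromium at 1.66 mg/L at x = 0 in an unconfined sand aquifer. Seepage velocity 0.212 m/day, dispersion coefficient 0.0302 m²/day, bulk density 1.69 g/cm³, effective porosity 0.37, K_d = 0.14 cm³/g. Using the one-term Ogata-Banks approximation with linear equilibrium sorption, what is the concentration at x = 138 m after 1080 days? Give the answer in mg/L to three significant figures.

1.00 mg/L

Retardation factor R = 1 + ρ_b·K_d/n = 1 + 1.69 × 0.14/0.37 = 1.639.
Sorption retards both mechanisms: v_R = v/R = 0.1293 m/day, D_R = D/R = 0.01843 m²/day.
v_R·t = 0.1293 × 1080 = 139.644 m; 2√(D_R t) = 8.923 m; argument = (138 − 139.644)/8.923 = -0.1842.
C = C₀ × ½·erfc(-0.1842) = 1.66 × 0.6028 = 1.00 mg/L.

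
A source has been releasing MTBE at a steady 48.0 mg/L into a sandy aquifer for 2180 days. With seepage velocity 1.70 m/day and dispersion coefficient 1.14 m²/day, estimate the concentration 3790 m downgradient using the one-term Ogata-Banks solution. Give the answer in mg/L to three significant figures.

For a continuous step input, C/C₀ ≈ ½·erfc((x−vt)/(2√(Dt))).
vt = 1.70 × 2180 = 3706 m and 2√(Dt) = 2√(1.14 × 2180) = 99.70 m.
Argument (x−vt)/(2√(Dt)) = (3790 − 3706)/99.70 = 0.8425; ½·erfc(0.8425) = 0.1167.
C = 48.0 × 0.1167 = 5.60 mg/L.

5.60 mg/L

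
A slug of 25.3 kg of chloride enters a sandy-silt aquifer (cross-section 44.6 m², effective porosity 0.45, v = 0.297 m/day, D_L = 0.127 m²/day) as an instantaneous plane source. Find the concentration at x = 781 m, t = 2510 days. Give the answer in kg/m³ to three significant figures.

0.00740 kg/m³

For an instantaneous plane source, C(x,t) = M/(n_e·A·√(4πDt)) · exp(−(x−vt)²/(4Dt)), with n_e·A the pore (flow) area.
Plume center vt = 0.297 × 2510 = 745.47 m, so the well at 781 m is 35.53 m downgradient of the peak.
√(4πDt) = 63.29 m, giving peak height M/(n_e·A·√(4πDt)) = 25.3/(0.45 × 44.6 × 63.29) = 0.01992 kg/m³.
(x−vt)²/(4Dt) = (35.53)²/(4 × 0.127 × 2510) = 0.9900; exp(−0.9900) = 0.3716.
C = 0.01992 × 0.3716 = 0.00740 kg/m³.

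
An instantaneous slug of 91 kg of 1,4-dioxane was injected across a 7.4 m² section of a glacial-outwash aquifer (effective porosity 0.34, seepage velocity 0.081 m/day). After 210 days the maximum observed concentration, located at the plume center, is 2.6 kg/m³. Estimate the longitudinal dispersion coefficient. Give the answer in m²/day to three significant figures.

At the plume center C_max = M/(n_e·A·√(4πDt)), so D = M²/(4πt·(n_e·A·C_max)²).
n_e·A·C_max = 0.34 × 7.4 × 2.6 = 6.542 kg/m.
D = 91²/(4π × 210 × 6.542²) = 0.0733 m²/day.

0.0733 m²/day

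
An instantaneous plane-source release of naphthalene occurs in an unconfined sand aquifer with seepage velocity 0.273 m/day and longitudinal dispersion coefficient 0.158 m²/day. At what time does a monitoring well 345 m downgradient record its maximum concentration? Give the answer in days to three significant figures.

1260 days

For the 1D instantaneous-source solution, setting ∂C/∂t = 0 at fixed x gives v²t² + 2Dt − x² = 0, so t = (√(D² + v²x²) − D)/v².
√(D² + v²x²) = √(0.158² + 0.273² × 345²) = 94.19; v² = 0.074529.
t = (94.19 − 0.158)/0.074529 = 1260 days (vs. the pure-advection estimate x/v = 1260 d).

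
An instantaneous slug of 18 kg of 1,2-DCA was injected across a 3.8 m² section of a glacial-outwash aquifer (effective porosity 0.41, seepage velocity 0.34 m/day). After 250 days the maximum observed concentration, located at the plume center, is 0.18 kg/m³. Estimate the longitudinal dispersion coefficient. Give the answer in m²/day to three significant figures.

At the plume center C_max = M/(n_e·A·√(4πDt)), so D = M²/(4πt·(n_e·A·C_max)²).
n_e·A·C_max = 0.41 × 3.8 × 0.18 = 0.2804 kg/m.
D = 18²/(4π × 250 × 0.2804²) = 1.31 m²/day.

1.31 m²/day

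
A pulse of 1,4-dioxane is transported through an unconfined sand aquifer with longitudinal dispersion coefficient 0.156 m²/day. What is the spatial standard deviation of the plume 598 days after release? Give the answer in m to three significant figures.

Dispersive spreading gives a Gaussian with σ² = 2Dt; advection only shifts the center.
σ = √(2 × 0.156 × 598) = 13.7 m.

13.7 m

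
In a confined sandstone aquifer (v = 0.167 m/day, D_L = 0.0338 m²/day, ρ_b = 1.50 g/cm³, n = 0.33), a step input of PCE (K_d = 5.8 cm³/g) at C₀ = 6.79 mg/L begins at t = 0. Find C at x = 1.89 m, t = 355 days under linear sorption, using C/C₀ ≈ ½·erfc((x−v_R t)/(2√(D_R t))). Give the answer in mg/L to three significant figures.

4.18 mg/L

Retardation factor R = 1 + ρ_b·K_d/n = 1 + 1.50 × 5.8/0.33 = 27.36.
Sorption retards both mechanisms: v_R = v/R = 0.006104 m/day, D_R = D/R = 0.001235 m²/day.
v_R·t = 0.006104 × 355 = 2.16692 m; 2√(D_R t) = 1.324 m; argument = (1.89 − 2.16692)/1.324 = -0.2092.
C = C₀ × ½·erfc(-0.2092) = 6.79 × 0.6163 = 4.18 mg/L.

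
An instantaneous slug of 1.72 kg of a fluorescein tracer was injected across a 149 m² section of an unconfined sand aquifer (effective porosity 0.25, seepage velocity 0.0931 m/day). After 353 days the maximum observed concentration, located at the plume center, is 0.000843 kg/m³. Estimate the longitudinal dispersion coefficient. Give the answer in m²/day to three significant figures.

0.676 m²/day

At the plume center C_max = M/(n_e·A·√(4πDt)), so D = M²/(4πt·(n_e·A·C_max)²).
n_e·A·C_max = 0.25 × 149 × 0.000843 = 0.03140 kg/m.
D = 1.72²/(4π × 353 × 0.03140²) = 0.676 m²/day.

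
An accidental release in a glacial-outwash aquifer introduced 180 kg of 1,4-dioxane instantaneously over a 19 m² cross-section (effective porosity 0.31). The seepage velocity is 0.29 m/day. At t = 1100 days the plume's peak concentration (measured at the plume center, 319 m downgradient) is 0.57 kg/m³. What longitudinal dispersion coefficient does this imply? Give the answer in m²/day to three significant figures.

0.208 m²/day

At the plume center C_max = M/(n_e·A·√(4πDt)), so D = M²/(4πt·(n_e·A·C_max)²).
n_e·A·C_max = 0.31 × 19 × 0.57 = 3.357 kg/m.
D = 180²/(4π × 1100 × 3.357²) = 0.208 m²/day.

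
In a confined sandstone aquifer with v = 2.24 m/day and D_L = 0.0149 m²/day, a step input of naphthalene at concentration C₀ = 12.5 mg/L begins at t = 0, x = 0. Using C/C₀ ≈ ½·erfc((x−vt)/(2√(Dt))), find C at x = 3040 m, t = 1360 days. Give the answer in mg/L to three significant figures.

10.5 mg/L

For a continuous step input, C/C₀ ≈ ½·erfc((x−vt)/(2√(Dt))).
vt = 2.24 × 1360 = 3046.4 m and 2√(Dt) = 2√(0.0149 × 1360) = 9.003 m.
Argument (x−vt)/(2√(Dt)) = (3040 − 3046.4)/9.003 = -0.7109; ½·erfc(-0.7109) = 0.8426.
C = 12.5 × 0.8426 = 10.5 mg/L.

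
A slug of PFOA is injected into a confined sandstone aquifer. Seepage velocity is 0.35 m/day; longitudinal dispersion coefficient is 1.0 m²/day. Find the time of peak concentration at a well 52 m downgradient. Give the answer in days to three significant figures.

For the 1D instantaneous-source solution, setting ∂C/∂t = 0 at fixed x gives v²t² + 2Dt − x² = 0, so t = (√(D² + v²x²) − D)/v².
√(D² + v²x²) = √(1.0² + 0.35² × 52²) = 18.23; v² = 0.1225.
t = (18.23 − 1.0)/0.1225 = 141 days (vs. the pure-advection estimate x/v = 149 d).

141 days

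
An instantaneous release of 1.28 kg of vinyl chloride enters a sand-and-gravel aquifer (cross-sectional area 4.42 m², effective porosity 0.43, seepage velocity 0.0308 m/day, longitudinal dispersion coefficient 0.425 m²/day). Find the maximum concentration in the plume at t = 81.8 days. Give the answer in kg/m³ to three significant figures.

0.0322 kg/m³

The peak of an instantaneous 1D plume sits at x = vt; there the Gaussian factor is 1 and C_max = M/(n_e·A·√(4πDt)), where n_e·A is the pore area the mass is dissolved in.
√(4πDt) = √(4π × 0.425 × 81.8) = 20.90 m, so C_max = 1.28/(0.43 × 4.42 × 20.90) = 0.0322 kg/m³.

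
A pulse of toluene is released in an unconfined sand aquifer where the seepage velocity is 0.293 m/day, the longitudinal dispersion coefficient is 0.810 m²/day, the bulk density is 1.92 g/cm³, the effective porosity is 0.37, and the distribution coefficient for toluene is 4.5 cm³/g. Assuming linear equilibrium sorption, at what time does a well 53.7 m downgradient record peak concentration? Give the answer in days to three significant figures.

Retardation factor R = 1 + ρ_b·K_d/n = 1 + 1.92 × 4.5/0.37 = 24.35.
Sorption retards both mechanisms: v_R = v/R = 0.01203 m/day, D_R = D/R = 0.03326 m²/day.
Peak time from v_R²t² + 2D_R t − x² = 0: t = (√(D_R² + v_R²x²) − D_R)/v_R².
√(D_R² + v_R²x²) = √(0.03326² + 0.01203² × 53.7²) = 0.6469; v_R² = 0.0001447.
t = (0.6469 − 0.03326)/0.0001447 = 4240 days.

4240 days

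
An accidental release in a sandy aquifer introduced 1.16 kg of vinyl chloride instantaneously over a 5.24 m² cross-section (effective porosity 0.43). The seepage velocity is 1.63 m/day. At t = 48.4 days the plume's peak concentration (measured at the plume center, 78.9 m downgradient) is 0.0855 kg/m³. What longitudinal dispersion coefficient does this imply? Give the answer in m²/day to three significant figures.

0.0596 m²/day

At the plume center C_max = M/(n_e·A·√(4πDt)), so D = M²/(4πt·(n_e·A·C_max)²).
n_e·A·C_max = 0.43 × 5.24 × 0.0855 = 0.1926 kg/m.
D = 1.16²/(4π × 48.4 × 0.1926²) = 0.0596 m²/day.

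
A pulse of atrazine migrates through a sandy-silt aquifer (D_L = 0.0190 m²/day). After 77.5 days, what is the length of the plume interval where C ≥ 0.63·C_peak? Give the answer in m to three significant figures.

3.30 m

The plume is Gaussian with σ = √(2Dt) = √(2 × 0.0190 × 77.5) = 1.716 m.
C/C_peak = exp(−Δx²/(2σ²)) = 0.63 ⇒ Δx = σ·√(−2 ln 0.63) = 1.716 × 0.9613 = 1.650 m.
Width = 2Δx = 3.30 m.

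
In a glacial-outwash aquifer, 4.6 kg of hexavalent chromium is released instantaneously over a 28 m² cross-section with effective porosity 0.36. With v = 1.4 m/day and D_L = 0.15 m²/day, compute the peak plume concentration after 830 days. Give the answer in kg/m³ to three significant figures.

The peak of an instantaneous 1D plume sits at x = vt; there the Gaussian factor is 1 and C_max = M/(n_e·A·√(4πDt)), where n_e·A is the pore area the mass is dissolved in.
√(4πDt) = √(4π × 0.15 × 830) = 39.55 m, so C_max = 4.6/(0.36 × 28 × 39.55) = 0.0115 kg/m³.

0.0115 kg/m³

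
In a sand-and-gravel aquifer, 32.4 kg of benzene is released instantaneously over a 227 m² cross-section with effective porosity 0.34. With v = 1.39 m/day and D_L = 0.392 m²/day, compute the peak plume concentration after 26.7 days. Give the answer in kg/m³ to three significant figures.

The peak of an instantaneous 1D plume sits at x = vt; there the Gaussian factor is 1 and C_max = M/(n_e·A·√(4πDt)), where n_e·A is the pore area the mass is dissolved in.
√(4πDt) = √(4π × 0.392 × 26.7) = 11.47 m, so C_max = 32.4/(0.34 × 227 × 11.47) = 0.0366 kg/m³.

0.0366 kg/m³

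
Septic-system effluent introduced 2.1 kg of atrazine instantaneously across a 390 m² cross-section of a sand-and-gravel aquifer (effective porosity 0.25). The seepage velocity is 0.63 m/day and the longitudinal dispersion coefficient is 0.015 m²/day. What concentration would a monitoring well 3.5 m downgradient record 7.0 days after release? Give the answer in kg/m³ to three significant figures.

For an instantaneous plane source, C(x,t) = M/(n_e·A·√(4πDt)) · exp(−(x−vt)²/(4Dt)), with n_e·A the pore (flow) area.
Plume center vt = 0.63 × 7.0 = 4.41 m, so the well at 3.5 m is 0.91 m upgradient of the peak.
√(4πDt) = 1.149 m, giving peak height M/(n_e·A·√(4πDt)) = 2.1/(0.25 × 390 × 1.149) = 0.01875 kg/m³.
(x−vt)²/(4Dt) = (-0.91)²/(4 × 0.015 × 7.0) = 1.972; exp(−1.972) = 0.1392.
C = 0.01875 × 0.1392 = 0.00261 kg/m³.

0.00261 kg/m³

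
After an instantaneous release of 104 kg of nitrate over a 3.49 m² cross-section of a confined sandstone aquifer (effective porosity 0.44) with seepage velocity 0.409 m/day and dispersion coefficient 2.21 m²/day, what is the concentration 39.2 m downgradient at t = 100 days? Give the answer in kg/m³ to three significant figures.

For an instantaneous plane source, C(x,t) = M/(n_e·A·√(4πDt)) · exp(−(x−vt)²/(4Dt)), with n_e·A the pore (flow) area.
Plume center vt = 0.409 × 100 = 40.9 m, so the well at 39.2 m is 1.7 m upgradient of the peak.
√(4πDt) = 52.70 m, giving peak height M/(n_e·A·√(4πDt)) = 104/(0.44 × 3.49 × 52.70) = 1.285 kg/m³.
(x−vt)²/(4Dt) = (-1.7)²/(4 × 2.21 × 100) = 0.003269; exp(−0.003269) = 0.9967.
C = 1.285 × 0.9967 = 1.28 kg/m³.

1.28 kg/m³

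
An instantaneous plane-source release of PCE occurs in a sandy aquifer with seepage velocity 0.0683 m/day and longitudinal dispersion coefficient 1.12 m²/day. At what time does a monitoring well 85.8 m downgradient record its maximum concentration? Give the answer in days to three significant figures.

1040 days

For the 1D instantaneous-source solution, setting ∂C/∂t = 0 at fixed x gives v²t² + 2Dt − x² = 0, so t = (√(D² + v²x²) − D)/v².
√(D² + v²x²) = √(1.12² + 0.0683² × 85.8²) = 5.966; v² = 0.00466489.
t = (5.966 − 1.12)/0.00466489 = 1040 days (vs. the pure-advection estimate x/v = 1260 d).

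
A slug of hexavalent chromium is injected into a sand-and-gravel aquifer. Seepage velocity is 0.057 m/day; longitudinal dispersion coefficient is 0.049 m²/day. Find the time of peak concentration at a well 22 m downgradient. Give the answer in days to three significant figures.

For the 1D instantaneous-source solution, setting ∂C/∂t = 0 at fixed x gives v²t² + 2Dt − x² = 0, so t = (√(D² + v²x²) − D)/v².
√(D² + v²x²) = √(0.049² + 0.057² × 22²) = 1.255; v² = 0.003249.
t = (1.255 − 0.049)/0.003249 = 371 days (vs. the pure-advection estimate x/v = 386 d).

371 days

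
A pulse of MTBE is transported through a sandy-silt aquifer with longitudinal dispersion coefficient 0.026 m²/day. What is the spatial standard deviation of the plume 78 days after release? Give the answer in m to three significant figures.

Dispersive spreading gives a Gaussian with σ² = 2Dt; advection only shifts the center.
σ = √(2 × 0.026 × 78) = 2.01 m.

2.01 m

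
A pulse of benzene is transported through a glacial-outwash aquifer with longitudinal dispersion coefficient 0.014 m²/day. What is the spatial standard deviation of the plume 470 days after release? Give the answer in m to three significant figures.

3.63 m

Dispersive spreading gives a Gaussian with σ² = 2Dt; advection only shifts the center.
σ = √(2 × 0.014 × 470) = 3.63 m.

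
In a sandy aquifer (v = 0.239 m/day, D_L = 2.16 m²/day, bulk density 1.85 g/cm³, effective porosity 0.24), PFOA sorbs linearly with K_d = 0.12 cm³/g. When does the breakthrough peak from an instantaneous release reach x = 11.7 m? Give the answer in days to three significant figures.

46.3 days

Retardation factor R = 1 + ρ_b·K_d/n = 1 + 1.85 × 0.12/0.24 = 1.925.
Sorption retards both mechanisms: v_R = v/R = 0.1242 m/day, D_R = D/R = 1.122 m²/day.
Peak time from v_R²t² + 2D_R t − x² = 0: t = (√(D_R² + v_R²x²) − D_R)/v_R².
√(D_R² + v_R²x²) = √(1.122² + 0.1242² × 11.7²) = 1.836; v_R² = 0.01543.
t = (1.836 − 1.122)/0.01543 = 46.3 days.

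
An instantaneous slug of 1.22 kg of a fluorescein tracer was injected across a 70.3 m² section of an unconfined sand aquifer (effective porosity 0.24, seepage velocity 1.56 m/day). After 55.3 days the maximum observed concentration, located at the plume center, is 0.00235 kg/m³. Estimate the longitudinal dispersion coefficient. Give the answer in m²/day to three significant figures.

At the plume center C_max = M/(n_e·A·√(4πDt)), so D = M²/(4πt·(n_e·A·C_max)²).
n_e·A·C_max = 0.24 × 70.3 × 0.00235 = 0.03965 kg/m.
D = 1.22²/(4π × 55.3 × 0.03965²) = 1.36 m²/day.

1.36 m²/day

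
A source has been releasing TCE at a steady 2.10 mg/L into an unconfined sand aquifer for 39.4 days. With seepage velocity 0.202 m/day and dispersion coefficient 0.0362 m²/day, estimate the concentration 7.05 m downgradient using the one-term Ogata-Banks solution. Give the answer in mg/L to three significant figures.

For a continuous step input, C/C₀ ≈ ½·erfc((x−vt)/(2√(Dt))).
vt = 0.202 × 39.4 = 7.9588 m and 2√(Dt) = 2√(0.0362 × 39.4) = 2.389 m.
Argument (x−vt)/(2√(Dt)) = (7.05 − 7.9588)/2.389 = -0.3804; ½·erfc(-0.3804) = 0.7047.
C = 2.10 × 0.7047 = 1.48 mg/L.

1.48 mg/L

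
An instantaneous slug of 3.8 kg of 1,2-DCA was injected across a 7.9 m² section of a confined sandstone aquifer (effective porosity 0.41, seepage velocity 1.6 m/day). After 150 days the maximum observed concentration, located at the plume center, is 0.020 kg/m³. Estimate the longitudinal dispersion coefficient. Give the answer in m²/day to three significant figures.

At the plume center C_max = M/(n_e·A·√(4πDt)), so D = M²/(4πt·(n_e·A·C_max)²).
n_e·A·C_max = 0.41 × 7.9 × 0.020 = 0.06478 kg/m.
D = 3.8²/(4π × 150 × 0.06478²) = 1.83 m²/day.

1.83 m²/day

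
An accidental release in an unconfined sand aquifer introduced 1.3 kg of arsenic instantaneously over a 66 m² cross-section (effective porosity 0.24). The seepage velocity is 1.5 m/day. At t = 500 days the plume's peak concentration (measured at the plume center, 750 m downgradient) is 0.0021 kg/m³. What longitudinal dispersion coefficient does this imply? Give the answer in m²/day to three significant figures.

At the plume center C_max = M/(n_e·A·√(4πDt)), so D = M²/(4πt·(n_e·A·C_max)²).
n_e·A·C_max = 0.24 × 66 × 0.0021 = 0.03326 kg/m.
D = 1.3²/(4π × 500 × 0.03326²) = 0.243 m²/day.

0.243 m²/day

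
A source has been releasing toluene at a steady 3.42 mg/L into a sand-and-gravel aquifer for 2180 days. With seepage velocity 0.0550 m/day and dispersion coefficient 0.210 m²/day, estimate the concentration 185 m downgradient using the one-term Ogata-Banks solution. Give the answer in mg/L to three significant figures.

0.0538 mg/L

For a continuous step input, C/C₀ ≈ ½·erfc((x−vt)/(2√(Dt))).
vt = 0.0550 × 2180 = 119.9 m and 2√(Dt) = 2√(0.210 × 2180) = 42.79 m.
Argument (x−vt)/(2√(Dt)) = (185 − 119.9)/42.79 = 1.521; ½·erfc(1.521) = 0.01574.
C = 3.42 × 0.01574 = 0.0538 mg/L.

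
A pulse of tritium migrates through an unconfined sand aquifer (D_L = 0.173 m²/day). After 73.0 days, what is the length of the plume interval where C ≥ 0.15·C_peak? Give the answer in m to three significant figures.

19.6 m

The plume is Gaussian with σ = √(2Dt) = √(2 × 0.173 × 73.0) = 5.026 m.
C/C_peak = exp(−Δx²/(2σ²)) = 0.15 ⇒ Δx = σ·√(−2 ln 0.15) = 5.026 × 1.948 = 9.791 m.
Width = 2Δx = 19.6 m.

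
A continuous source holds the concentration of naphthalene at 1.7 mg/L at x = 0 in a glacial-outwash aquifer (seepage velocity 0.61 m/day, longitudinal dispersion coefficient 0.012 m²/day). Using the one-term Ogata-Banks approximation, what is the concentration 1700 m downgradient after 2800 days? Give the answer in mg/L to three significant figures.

For a continuous step input, C/C₀ ≈ ½·erfc((x−vt)/(2√(Dt))).
vt = 0.61 × 2800 = 1708 m and 2√(Dt) = 2√(0.012 × 2800) = 11.59 m.
Argument (x−vt)/(2√(Dt)) = (1700 − 1708)/11.59 = -0.6903; ½·erfc(-0.6903) = 0.8355.
C = 1.7 × 0.8355 = 1.42 mg/L.

1.42 mg/L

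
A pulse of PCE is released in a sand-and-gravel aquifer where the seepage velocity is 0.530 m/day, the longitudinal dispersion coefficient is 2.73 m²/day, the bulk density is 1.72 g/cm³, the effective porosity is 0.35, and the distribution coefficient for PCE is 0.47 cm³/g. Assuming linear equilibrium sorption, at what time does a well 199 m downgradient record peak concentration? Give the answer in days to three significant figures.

1210 days

Retardation factor R = 1 + ρ_b·K_d/n = 1 + 1.72 × 0.47/0.35 = 3.310.
Sorption retards both mechanisms: v_R = v/R = 0.1601 m/day, D_R = D/R = 0.8248 m²/day.
Peak time from v_R²t² + 2D_R t − x² = 0: t = (√(D_R² + v_R²x²) − D_R)/v_R².
√(D_R² + v_R²x²) = √(0.8248² + 0.1601² × 199²) = 31.87; v_R² = 0.02563.
t = (31.87 − 0.8248)/0.02563 = 1210 days.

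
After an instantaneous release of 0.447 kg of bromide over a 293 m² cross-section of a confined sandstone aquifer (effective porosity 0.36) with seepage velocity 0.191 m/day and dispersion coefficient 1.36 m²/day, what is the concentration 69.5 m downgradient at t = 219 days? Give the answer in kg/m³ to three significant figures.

For an instantaneous plane source, C(x,t) = M/(n_e·A·√(4πDt)) · exp(−(x−vt)²/(4Dt)), with n_e·A the pore (flow) area.
Plume center vt = 0.191 × 219 = 41.829 m, so the well at 69.5 m is 27.671 m downgradient of the peak.
√(4πDt) = 61.18 m, giving peak height M/(n_e·A·√(4πDt)) = 0.447/(0.36 × 293 × 61.18) = 6.927e-05 kg/m³.
(x−vt)²/(4Dt) = (27.671)²/(4 × 1.36 × 219) = 0.6427; exp(−0.6427) = 0.5259.
C = 6.927e-05 × 0.5259 = 3.64e-05 kg/m³.

3.64e-05 kg/m³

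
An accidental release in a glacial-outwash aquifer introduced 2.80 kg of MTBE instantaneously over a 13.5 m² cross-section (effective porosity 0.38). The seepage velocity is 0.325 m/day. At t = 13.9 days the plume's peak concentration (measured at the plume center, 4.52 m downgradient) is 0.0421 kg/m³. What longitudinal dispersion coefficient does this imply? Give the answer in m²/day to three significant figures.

At the plume center C_max = M/(n_e·A·√(4πDt)), so D = M²/(4πt·(n_e·A·C_max)²).
n_e·A·C_max = 0.38 × 13.5 × 0.0421 = 0.2160 kg/m.
D = 2.80²/(4π × 13.9 × 0.2160²) = 0.962 m²/day.

0.962 m²/day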